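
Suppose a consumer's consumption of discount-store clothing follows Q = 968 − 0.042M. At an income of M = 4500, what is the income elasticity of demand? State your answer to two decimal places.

At M = 4500: Q = 779.000.
dQ/dM = −0.042.
η = (dQ/dM)·(M/Q) = -0.042 × (4500/779.000) = -0.24.

-0.24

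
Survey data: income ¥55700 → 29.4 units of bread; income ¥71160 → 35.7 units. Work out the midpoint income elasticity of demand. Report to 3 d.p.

0.794

ΔQ = 35.7 − 29.4 = 6.3; midpoint Q̄ = (29.4 + 35.7)/2 = 32.55.
ΔI = 71160 − 55700 = 15460; midpoint Ī = (55700 + 71160)/2 = 63430.
η = (ΔQ/Q̄) ÷ (ΔI/Ī) = (6.3/32.55) ÷ (15460/63430) = 0.794.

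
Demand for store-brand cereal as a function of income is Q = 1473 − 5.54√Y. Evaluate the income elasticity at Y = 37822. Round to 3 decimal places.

At Y = 37822: Q = 395.587.
dQ/dY = -5.54/(2√Y) = -0.0142432 at this income.
η = (dQ/dY)·(Y/Q) = -0.0142432 × (37822/395.587) = -1.362.

-1.362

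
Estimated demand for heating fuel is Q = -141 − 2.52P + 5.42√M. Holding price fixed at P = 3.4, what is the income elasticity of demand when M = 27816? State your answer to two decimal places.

At P = 3.4, M = 27816: Q = 754.387.
Holding P constant, ∂Q/∂M = 5.42/(2√M) = 0.0162488.
η_M = (∂Q/∂M)·(M/Q) = 0.0162488 × (27816/754.387) = 0.60.

0.60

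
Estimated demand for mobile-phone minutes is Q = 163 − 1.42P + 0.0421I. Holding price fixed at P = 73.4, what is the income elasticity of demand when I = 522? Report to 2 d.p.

At P = 73.4, I = 522: Q = 80.748.
Holding P constant, ∂Q/∂I = 0.0421.
η_I = (∂Q/∂I)·(I/Q) = 0.0421 × (522/80.748) = 0.27.

0.27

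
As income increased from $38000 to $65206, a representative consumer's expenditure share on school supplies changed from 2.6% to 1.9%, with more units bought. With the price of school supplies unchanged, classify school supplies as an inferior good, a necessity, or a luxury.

Quantity rises but the budget share falls as income rises, so 0 < η < 1.

necessity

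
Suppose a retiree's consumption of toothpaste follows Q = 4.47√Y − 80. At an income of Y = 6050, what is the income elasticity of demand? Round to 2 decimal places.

0.65

At Y = 6050: Q = 267.684.
dQ/dY = 4.47/(2√Y) = 0.0287342 at this income.
η = (dQ/dY)·(Y/Q) = 0.0287342 × (6050/267.684) = 0.65.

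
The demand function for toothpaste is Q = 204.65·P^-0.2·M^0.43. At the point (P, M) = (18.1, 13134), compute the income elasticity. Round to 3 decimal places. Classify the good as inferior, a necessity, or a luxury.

0.430 (necessity)

For a multiplicative demand Q = A·P^α·M^β, the income elasticity is β everywhere.
Here β = 0.43, so η = 0.430.
Since 0 < η < 1, this is a necessity.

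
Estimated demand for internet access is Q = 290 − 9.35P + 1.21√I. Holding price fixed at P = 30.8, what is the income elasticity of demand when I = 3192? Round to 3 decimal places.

At P = 30.8, I = 3192: Q = 70.382.
Holding P constant, ∂Q/∂I = 1.21/(2√I) = 0.0107084.
η_I = (∂Q/∂I)·(I/Q) = 0.0107084 × (3192/70.382) = 0.486.

0.486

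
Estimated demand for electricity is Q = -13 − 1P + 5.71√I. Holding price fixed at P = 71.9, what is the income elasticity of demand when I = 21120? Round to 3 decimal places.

0.557

At P = 71.9, I = 21120: Q = 744.918.
Holding P constant, ∂Q/∂I = 5.71/(2√I) = 0.0196453.
η_I = (∂Q/∂I)·(I/Q) = 0.0196453 × (21120/744.918) = 0.557.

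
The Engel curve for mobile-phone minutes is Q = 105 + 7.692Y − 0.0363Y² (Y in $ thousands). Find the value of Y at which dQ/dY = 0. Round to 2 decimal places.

105.95

dQ/dY = 7.692 − 0.0726Y.
The good is inferior where dQ/dY < 0. Setting dQ/dY = 0 gives Y = 7.692 / 0.0726 = 105.95.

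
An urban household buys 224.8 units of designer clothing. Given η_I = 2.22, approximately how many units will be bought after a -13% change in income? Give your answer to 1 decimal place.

%ΔQ ≈ η × %ΔI = 2.22 × (-13%) = -28.86%.
New Q ≈ 224.8 × (1 − 0.2886) = 159.9.

159.9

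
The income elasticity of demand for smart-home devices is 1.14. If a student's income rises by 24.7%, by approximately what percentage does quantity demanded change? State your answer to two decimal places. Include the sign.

28.16%

%ΔQ ≈ η × %ΔI = 1.14 × 24.7% = 28.16%.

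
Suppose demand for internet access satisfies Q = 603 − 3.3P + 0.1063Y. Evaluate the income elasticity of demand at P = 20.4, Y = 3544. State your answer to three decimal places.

0.413

At P = 20.4, Y = 3544: Q = 912.407.
Holding P constant, ∂Q/∂Y = 0.1063.
η_Y = (∂Q/∂Y)·(Y/Q) = 0.1063 × (3544/912.407) = 0.413.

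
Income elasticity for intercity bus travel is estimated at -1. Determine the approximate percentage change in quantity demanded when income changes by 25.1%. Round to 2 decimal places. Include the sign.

-25.10%

%ΔQ ≈ η × %ΔI = -1 × 25.1% = -25.10%.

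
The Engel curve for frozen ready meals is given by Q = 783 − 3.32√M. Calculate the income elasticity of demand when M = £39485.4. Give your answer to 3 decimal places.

At M = 39485.4: Q = 123.285.
dQ/dM = -3.32/(2√M) = -0.00835391 at this income.
η = (dQ/dM)·(M/Q) = -0.00835391 × (39485.4/123.285) = -2.676.

-2.676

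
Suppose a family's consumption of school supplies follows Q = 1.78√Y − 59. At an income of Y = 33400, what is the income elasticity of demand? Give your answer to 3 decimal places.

At Y = 33400: Q = 266.307.
dQ/dY = 1.78/(2√Y) = 0.00486986 at this income.
η = (dQ/dY)·(Y/Q) = 0.00486986 × (33400/266.307) = 0.611.

0.611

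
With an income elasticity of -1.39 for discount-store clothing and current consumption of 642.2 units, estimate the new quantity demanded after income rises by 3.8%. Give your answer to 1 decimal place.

%ΔQ ≈ η × %ΔI = -1.39 × 3.8% = -5.282%.
New Q ≈ 642.2 × (1 − 0.05282) = 608.3.

608.3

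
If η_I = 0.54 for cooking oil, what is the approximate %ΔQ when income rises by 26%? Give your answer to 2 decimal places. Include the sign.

14.04%

%ΔQ ≈ η × %ΔI = 0.54 × 26% = 14.04%.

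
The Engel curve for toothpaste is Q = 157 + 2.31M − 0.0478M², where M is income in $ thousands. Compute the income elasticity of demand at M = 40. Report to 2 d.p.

At M = 40: Q = 172.9200.
dQ/dM = 2.31 − 0.0956M = -1.51400.
η = (dQ/dM)·(M/Q) = -1.51400 × (40/172.9200) = -0.35.

-0.35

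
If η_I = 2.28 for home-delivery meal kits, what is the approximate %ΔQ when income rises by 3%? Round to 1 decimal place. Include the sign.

%ΔQ ≈ η × %ΔI = 2.28 × 3% = 6.8%.

6.8%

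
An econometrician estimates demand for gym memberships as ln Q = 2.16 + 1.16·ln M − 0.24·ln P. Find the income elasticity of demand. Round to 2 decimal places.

In a log-linear demand, the coefficient on ln M is the income elasticity.
So η = 1.16.

1.16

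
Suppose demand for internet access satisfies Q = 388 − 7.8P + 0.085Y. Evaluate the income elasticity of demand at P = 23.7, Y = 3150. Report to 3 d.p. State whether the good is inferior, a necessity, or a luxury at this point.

0.569 (necessity)

At P = 23.7, Y = 3150: Q = 470.890.
Holding P constant, ∂Q/∂Y = 0.085.
η_Y = (∂Q/∂Y)·(Y/Q) = 0.085 × (3150/470.890) = 0.569.
Since 0 < η < 1, this is a necessity.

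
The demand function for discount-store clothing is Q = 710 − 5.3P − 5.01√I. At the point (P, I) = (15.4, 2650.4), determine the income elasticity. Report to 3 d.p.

-0.348

At P = 15.4, I = 2650.4: Q = 370.455.
Holding P constant, ∂Q/∂I = -5.01/(2√I) = -0.0486577.
η_I = (∂Q/∂I)·(I/Q) = -0.0486577 × (2650.4/370.455) = -0.348.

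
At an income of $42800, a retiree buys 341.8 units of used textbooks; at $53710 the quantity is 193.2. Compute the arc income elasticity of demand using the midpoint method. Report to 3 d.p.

ΔQ = 193.2 − 341.8 = -148.6; midpoint Q̄ = (341.8 + 193.2)/2 = 267.5.
ΔI = 53710 − 42800 = 10910; midpoint Ī = (42800 + 53710)/2 = 48255.
η = (ΔQ/Q̄) ÷ (ΔI/Ī) = (-148.6/267.5) ÷ (10910/48255) = -2.457.

-2.457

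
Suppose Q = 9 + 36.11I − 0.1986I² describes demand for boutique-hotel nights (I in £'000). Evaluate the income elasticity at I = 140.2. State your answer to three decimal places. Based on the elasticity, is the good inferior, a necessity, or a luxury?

-2.350 (inferior good)

At I = 140.2: Q = 1167.9325.
dQ/dI = 36.11 − 0.3972I = -19.57744.
η = (dQ/dI)·(I/Q) = -19.57744 × (140.2/1167.9325) = -2.350.
η < 0 ⇒ inferior good.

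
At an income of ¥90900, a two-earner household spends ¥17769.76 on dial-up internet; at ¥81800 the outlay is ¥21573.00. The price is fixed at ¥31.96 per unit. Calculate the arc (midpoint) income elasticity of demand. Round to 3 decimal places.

-1.835

With a constant price, Q₁ = 17769.76/31.96 = 556.000 and Q₂ = 21573.00/31.96 = 675.000 (equivalently, work directly with expenditure since P cancels).
Midpoint %ΔQ = (21573.00 − 17769.76)/19671.38 = 0.19334; midpoint %ΔI = (81800 − 90900)/86350 = -0.10539.
η = 0.19334 / -0.10539 = -1.835.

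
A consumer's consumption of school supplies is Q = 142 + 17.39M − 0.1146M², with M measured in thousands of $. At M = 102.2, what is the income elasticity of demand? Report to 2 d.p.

-0.85

At M = 102.2: Q = 722.2793.
dQ/dM = 17.39 − 0.2292M = -6.03424.
η = (dQ/dM)·(M/Q) = -6.03424 × (102.2/722.2793) = -0.85.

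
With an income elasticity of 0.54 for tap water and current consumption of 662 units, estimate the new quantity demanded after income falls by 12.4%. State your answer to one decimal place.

617.7

%ΔQ ≈ η × %ΔI = 0.54 × (-12.4%) = -6.696%.
New Q ≈ 662 × (1 − 0.06696) = 617.7.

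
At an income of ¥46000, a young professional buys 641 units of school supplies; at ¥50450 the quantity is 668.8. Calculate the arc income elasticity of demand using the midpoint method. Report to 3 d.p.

0.460

ΔQ = 668.8 − 641 = 27.8; midpoint Q̄ = (641 + 668.8)/2 = 654.9.
ΔI = 50450 − 46000 = 4450; midpoint Ī = (46000 + 50450)/2 = 48225.
η = (ΔQ/Q̄) ÷ (ΔI/Ī) = (27.8/654.9) ÷ (4450/48225) = 0.460.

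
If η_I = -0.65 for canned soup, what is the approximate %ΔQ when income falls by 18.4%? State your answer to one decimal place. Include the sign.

%ΔQ ≈ η × %ΔI = -0.65 × (-18.4%) = 12.0%.

12.0%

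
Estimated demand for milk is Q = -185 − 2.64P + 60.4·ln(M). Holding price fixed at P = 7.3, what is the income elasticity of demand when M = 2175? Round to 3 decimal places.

At P = 7.3, M = 2175: Q = 259.889.
Holding P constant, ∂Q/∂M = 60.4/M = 0.0277701.
η_M = (∂Q/∂M)·(M/Q) = 0.0277701 × (2175/259.889) = 0.232.

0.232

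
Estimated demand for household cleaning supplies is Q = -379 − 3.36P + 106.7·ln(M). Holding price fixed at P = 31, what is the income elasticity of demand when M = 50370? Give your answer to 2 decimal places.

At P = 31, M = 50370: Q = 672.097.
Holding P constant, ∂Q/∂M = 106.7/M = 0.00211832.
η_M = (∂Q/∂M)·(M/Q) = 0.00211832 × (50370/672.097) = 0.16.

0.16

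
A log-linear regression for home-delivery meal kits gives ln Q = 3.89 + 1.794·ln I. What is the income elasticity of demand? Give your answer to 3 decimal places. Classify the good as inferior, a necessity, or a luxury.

In a log-linear demand, the coefficient on ln I is the income elasticity.
So η = 1.794.
η > 1 ⇒ luxury.

1.794 (luxury)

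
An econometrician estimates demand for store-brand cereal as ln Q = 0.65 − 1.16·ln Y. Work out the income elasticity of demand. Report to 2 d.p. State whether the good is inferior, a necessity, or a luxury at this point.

In a log-linear demand, the coefficient on ln Y is the income elasticity.
So η = -1.16.
η < 0 ⇒ inferior good.

-1.16 (inferior good)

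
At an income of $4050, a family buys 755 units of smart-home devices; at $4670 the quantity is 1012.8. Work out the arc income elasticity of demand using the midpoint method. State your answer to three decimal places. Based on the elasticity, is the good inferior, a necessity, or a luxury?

2.051 (luxury)

ΔQ = 1012.8 − 755 = 257.8; midpoint Q̄ = (755 + 1012.8)/2 = 883.9.
ΔI = 4670 − 4050 = 620; midpoint Ī = (4050 + 4670)/2 = 4360.
η = (ΔQ/Q̄) ÷ (ΔI/Ī) = (257.8/883.9) ÷ (620/4360) = 2.051.
η > 1 ⇒ luxury.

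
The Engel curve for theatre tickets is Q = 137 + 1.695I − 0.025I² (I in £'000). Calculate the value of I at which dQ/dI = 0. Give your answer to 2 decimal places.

dQ/dI = 1.695 − 0.05I.
The good is inferior where dQ/dI < 0. Setting dQ/dI = 0 gives I = 1.695 / 0.05 = 33.90.

33.90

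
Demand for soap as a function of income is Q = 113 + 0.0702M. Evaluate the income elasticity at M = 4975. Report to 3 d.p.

At M = 4975: Q = 462.245.
dQ/dM = 0.0702.
η = (dQ/dM)·(M/Q) = 0.0702 × (4975/462.245) = 0.756.

0.756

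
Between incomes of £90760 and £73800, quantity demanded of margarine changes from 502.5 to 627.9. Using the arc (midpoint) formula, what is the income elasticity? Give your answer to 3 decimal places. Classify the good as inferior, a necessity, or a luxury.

-1.076 (inferior good)

ΔQ = 627.9 − 502.5 = 125.4; midpoint Q̄ = (502.5 + 627.9)/2 = 565.2.
ΔI = 73800 − 90760 = -16960; midpoint Ī = (90760 + 73800)/2 = 82280.
η = (ΔQ/Q̄) ÷ (ΔI/Ī) = (125.4/565.2) ÷ (-16960/82280) = -1.076.
η < 0 ⇒ inferior good.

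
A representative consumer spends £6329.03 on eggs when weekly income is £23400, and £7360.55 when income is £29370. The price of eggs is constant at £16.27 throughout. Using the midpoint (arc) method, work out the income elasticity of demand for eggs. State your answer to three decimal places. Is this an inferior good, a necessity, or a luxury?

With a constant price, Q₁ = 6329.03/16.27 = 389.000 and Q₂ = 7360.55/16.27 = 452.400 (equivalently, work directly with expenditure since P cancels).
Midpoint %ΔQ = (7360.55 − 6329.03)/6844.79 = 0.15070; midpoint %ΔI = (29370 − 23400)/26385 = 0.22626.
η = 0.15070 / 0.22626 = 0.666.
0 < η < 1 ⇒ necessity.

0.666 (necessity)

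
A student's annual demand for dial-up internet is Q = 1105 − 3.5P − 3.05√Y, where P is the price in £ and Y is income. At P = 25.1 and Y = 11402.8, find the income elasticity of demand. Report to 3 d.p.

At P = 25.1, Y = 11402.8: Q = 691.459.
Holding P constant, ∂Q/∂Y = -3.05/(2√Y) = -0.0142812.
η_Y = (∂Q/∂Y)·(Y/Q) = -0.0142812 × (11402.8/691.459) = -0.236.

-0.236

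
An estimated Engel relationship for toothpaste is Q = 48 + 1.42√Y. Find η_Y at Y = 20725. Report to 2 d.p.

At Y = 20725: Q = 252.426.
dQ/dY = 1.42/(2√Y) = 0.00493186 at this income.
η = (dQ/dY)·(Y/Q) = 0.00493186 × (20725/252.426) = 0.40.

0.40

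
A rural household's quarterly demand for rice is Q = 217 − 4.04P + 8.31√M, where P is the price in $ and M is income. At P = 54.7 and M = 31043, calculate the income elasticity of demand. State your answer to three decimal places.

0.501

At P = 54.7, M = 31043: Q = 1460.153.
Holding P constant, ∂Q/∂M = 8.31/(2√M) = 0.0235825.
η_M = (∂Q/∂M)·(M/Q) = 0.0235825 × (31043/1460.153) = 0.501.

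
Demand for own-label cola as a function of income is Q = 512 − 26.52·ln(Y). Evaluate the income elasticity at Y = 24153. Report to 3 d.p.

At Y = 24153: Q = 244.356.
dQ/dY = -26.52/Y = -0.001098 at this income.
η = (dQ/dY)·(Y/Q) = -0.001098 × (24153/244.356) = -0.109.

-0.109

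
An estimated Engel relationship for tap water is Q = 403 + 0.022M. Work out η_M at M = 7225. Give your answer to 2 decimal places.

At M = 7225: Q = 561.950.
dQ/dM = 0.022.
η = (dQ/dM)·(M/Q) = 0.022 × (7225/561.950) = 0.28.

0.28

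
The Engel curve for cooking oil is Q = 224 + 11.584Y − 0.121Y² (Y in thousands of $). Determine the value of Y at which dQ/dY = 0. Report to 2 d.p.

dQ/dY = 11.584 − 0.242Y.
The good is inferior where dQ/dY < 0. Setting dQ/dY = 0 gives Y = 11.584 / 0.242 = 47.87.

47.87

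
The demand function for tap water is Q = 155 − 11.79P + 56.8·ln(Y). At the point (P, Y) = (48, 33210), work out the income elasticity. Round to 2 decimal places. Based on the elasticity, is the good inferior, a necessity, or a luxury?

0.31 (necessity)

At P = 48, Y = 33210: Q = 180.402.
Holding P constant, ∂Q/∂Y = 56.8/Y = 0.00171033.
η_Y = (∂Q/∂Y)·(Y/Q) = 0.00171033 × (33210/180.402) = 0.31.
Since 0 < η < 1, this is a necessity.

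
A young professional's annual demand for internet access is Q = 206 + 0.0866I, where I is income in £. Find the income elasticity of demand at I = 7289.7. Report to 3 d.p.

0.754

At I = 7289.7: Q = 837.288.
dQ/dI = 0.0866.
η = (dQ/dI)·(I/Q) = 0.0866 × (7289.7/837.288) = 0.754.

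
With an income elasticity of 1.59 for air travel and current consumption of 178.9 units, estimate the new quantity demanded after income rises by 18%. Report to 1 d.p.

230.1

%ΔQ ≈ η × %ΔI = 1.59 × 18% = 28.62%.
New Q ≈ 178.9 × (1 + 0.2862) = 230.1.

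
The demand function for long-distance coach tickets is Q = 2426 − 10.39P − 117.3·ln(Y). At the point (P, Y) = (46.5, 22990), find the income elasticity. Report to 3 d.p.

At P = 46.5, Y = 22990: Q = 764.843.
Holding P constant, ∂Q/∂Y = -117.3/Y = -0.00510222.
η_Y = (∂Q/∂Y)·(Y/Q) = -0.00510222 × (22990/764.843) = -0.153.

-0.153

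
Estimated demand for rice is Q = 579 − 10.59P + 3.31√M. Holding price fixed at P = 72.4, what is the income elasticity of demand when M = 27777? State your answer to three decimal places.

0.758

At P = 72.4, M = 27777: Q = 363.943.
Holding P constant, ∂Q/∂M = 3.31/(2√M) = 0.00993014.
η_M = (∂Q/∂M)·(M/Q) = 0.00993014 × (27777/363.943) = 0.758.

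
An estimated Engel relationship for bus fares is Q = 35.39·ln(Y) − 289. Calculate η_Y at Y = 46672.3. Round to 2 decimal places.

0.39

At Y = 46672.3: Q = 91.475.
dQ/dY = 35.39/Y = 0.000758266 at this income.
η = (dQ/dY)·(Y/Q) = 0.000758266 × (46672.3/91.475) = 0.39.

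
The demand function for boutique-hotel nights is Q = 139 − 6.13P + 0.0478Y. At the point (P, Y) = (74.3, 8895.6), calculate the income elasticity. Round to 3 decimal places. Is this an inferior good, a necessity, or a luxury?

3.910 (luxury)

At P = 74.3, Y = 8895.6: Q = 108.751.
Holding P constant, ∂Q/∂Y = 0.0478.
η_Y = (∂Q/∂Y)·(Y/Q) = 0.0478 × (8895.6/108.751) = 3.910.
Since η > 1, this is a luxury.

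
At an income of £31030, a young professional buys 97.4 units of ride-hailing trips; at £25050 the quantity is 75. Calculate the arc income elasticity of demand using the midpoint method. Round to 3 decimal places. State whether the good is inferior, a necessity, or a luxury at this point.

1.218 (luxury)

ΔQ = 75 − 97.4 = -22.4; midpoint Q̄ = (97.4 + 75)/2 = 86.2.
ΔI = 25050 − 31030 = -5980; midpoint Ī = (31030 + 25050)/2 = 28040.
η = (ΔQ/Q̄) ÷ (ΔI/Ī) = (-22.4/86.2) ÷ (-5980/28040) = 1.218.
η > 1 ⇒ luxury.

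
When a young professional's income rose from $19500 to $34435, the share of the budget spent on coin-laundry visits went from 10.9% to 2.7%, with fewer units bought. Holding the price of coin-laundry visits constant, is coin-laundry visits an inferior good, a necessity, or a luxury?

Quantity demanded falls as income rises, so η < 0.

inferior good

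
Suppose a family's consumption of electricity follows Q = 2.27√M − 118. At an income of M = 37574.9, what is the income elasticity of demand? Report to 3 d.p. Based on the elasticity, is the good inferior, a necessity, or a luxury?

0.683 (necessity)

At M = 37574.9: Q = 322.022.
dQ/dM = 2.27/(2√M) = 0.00585527 at this income.
η = (dQ/dM)·(M/Q) = 0.00585527 × (37574.9/322.022) = 0.683.
Since 0 < η < 1, the good is a necessity.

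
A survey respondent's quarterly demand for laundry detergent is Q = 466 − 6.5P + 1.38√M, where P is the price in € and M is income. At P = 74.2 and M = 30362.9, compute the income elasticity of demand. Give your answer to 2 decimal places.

At P = 74.2, M = 30362.9: Q = 224.164.
Holding P constant, ∂Q/∂M = 1.38/(2√M) = 0.00395984.
η_M = (∂Q/∂M)·(M/Q) = 0.00395984 × (30362.9/224.164) = 0.54.

0.54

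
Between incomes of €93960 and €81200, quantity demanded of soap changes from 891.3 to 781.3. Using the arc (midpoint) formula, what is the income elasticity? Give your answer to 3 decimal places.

0.903

ΔQ = 781.3 − 891.3 = -110; midpoint Q̄ = (891.3 + 781.3)/2 = 836.3.
ΔI = 81200 − 93960 = -12760; midpoint Ī = (93960 + 81200)/2 = 87580.
η = (ΔQ/Q̄) ÷ (ΔI/Ī) = (-110/836.3) ÷ (-12760/87580) = 0.903.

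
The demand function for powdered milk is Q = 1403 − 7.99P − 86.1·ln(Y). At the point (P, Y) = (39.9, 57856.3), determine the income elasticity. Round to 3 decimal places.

-0.615

At P = 39.9, Y = 57856.3: Q = 140.051.
Holding P constant, ∂Q/∂Y = -86.1/Y = -0.00148817.
η_Y = (∂Q/∂Y)·(Y/Q) = -0.00148817 × (57856.3/140.051) = -0.615.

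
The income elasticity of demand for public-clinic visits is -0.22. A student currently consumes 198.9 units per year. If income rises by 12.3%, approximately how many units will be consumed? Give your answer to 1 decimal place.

193.5

%ΔQ ≈ η × %ΔI = -0.22 × 12.3% = -2.706%.
New Q ≈ 198.9 × (1 − 0.02706) = 193.5.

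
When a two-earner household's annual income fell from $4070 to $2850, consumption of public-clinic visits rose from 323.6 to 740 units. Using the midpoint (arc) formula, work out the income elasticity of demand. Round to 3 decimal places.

ΔQ = 740 − 323.6 = 416.4; midpoint Q̄ = (323.6 + 740)/2 = 531.8.
ΔI = 2850 − 4070 = -1220; midpoint Ī = (4070 + 2850)/2 = 3460.
η = (ΔQ/Q̄) ÷ (ΔI/Ī) = (416.4/531.8) ÷ (-1220/3460) = -2.221.

-2.221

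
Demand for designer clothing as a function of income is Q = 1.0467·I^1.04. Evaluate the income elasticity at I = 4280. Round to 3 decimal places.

1.040

For Q = A·I^β the income elasticity is constant and equal to β.
Here β = 1.04, so η = 1.040.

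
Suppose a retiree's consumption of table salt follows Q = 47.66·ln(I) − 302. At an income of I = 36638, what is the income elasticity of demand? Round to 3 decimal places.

At I = 36638: Q = 198.851.
dQ/dI = 47.66/I = 0.00130084 at this income.
η = (dQ/dI)·(I/Q) = 0.00130084 × (36638/198.851) = 0.240.

0.240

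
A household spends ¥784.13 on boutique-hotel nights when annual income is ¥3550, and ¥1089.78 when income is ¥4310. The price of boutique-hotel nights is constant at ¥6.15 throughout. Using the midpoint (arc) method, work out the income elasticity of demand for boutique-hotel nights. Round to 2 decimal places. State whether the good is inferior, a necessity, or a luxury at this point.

1.69 (luxury)

With a constant price, Q₁ = 784.13/6.15 = 127.501 and Q₂ = 1089.78/6.15 = 177.200 (equivalently, work directly with expenditure since P cancels).
Midpoint %ΔQ = (1089.78 − 784.13)/936.96 = 0.32622; midpoint %ΔI = (4310 − 3550)/3930 = 0.19338.
η = 0.32622 / 0.19338 = 1.69.
η > 1 ⇒ luxury.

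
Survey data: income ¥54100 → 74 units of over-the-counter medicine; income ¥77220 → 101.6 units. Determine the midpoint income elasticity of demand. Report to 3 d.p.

0.893

ΔQ = 101.6 − 74 = 27.6; midpoint Q̄ = (74 + 101.6)/2 = 87.8.
ΔI = 77220 − 54100 = 23120; midpoint Ī = (54100 + 77220)/2 = 65660.
η = (ΔQ/Q̄) ÷ (ΔI/Ī) = (27.6/87.8) ÷ (23120/65660) = 0.893.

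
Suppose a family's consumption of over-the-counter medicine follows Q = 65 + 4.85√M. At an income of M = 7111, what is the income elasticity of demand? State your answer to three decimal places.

At M = 7111: Q = 473.985.
dQ/dM = 4.85/(2√M) = 0.0287572 at this income.
η = (dQ/dM)·(M/Q) = 0.0287572 × (7111/473.985) = 0.431.

0.431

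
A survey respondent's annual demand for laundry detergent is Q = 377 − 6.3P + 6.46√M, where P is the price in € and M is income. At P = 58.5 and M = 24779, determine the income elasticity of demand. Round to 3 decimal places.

0.496

At P = 58.5, M = 24779: Q = 1025.341.
Holding P constant, ∂Q/∂M = 6.46/(2√M) = 0.0205192.
η_M = (∂Q/∂M)·(M/Q) = 0.0205192 × (24779/1025.341) = 0.496.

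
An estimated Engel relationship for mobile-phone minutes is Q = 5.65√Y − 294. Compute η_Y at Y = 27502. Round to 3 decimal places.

At Y = 27502: Q = 642.981.
dQ/dY = 5.65/(2√Y) = 0.0170348 at this income.
η = (dQ/dY)·(Y/Q) = 0.0170348 × (27502/642.981) = 0.729.

0.729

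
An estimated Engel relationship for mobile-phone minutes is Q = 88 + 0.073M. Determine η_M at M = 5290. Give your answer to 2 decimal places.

0.81

At M = 5290: Q = 474.170.
dQ/dM = 0.073.
η = (dQ/dM)·(M/Q) = 0.073 × (5290/474.170) = 0.81.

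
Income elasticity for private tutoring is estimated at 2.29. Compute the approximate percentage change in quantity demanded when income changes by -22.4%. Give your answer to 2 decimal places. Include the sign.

%ΔQ ≈ η × %ΔI = 2.29 × (-22.4%) = -51.30%.

-51.30%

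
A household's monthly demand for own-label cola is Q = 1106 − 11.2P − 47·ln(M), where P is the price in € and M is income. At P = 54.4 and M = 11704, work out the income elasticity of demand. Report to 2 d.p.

-0.83

At P = 54.4, M = 11704: Q = 56.439.
Holding P constant, ∂Q/∂M = -47/M = -0.00401572.
η_M = (∂Q/∂M)·(M/Q) = -0.00401572 × (11704/56.439) = -0.83.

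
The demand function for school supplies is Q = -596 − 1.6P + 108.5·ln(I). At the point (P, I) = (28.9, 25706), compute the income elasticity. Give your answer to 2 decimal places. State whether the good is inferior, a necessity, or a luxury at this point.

At P = 28.9, I = 25706: Q = 459.521.
Holding P constant, ∂Q/∂I = 108.5/I = 0.0042208.
η_I = (∂Q/∂I)·(I/Q) = 0.0042208 × (25706/459.521) = 0.24.
Since 0 < η < 1, this is a necessity.

0.24 (necessity)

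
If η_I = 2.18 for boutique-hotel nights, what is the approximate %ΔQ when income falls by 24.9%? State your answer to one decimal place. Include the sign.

-54.3%

%ΔQ ≈ η × %ΔI = 2.18 × (-24.9%) = -54.3%.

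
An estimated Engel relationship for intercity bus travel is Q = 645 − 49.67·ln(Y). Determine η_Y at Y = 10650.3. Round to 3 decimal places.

At Y = 10650.3: Q = 184.393.
dQ/dY = -49.67/Y = -0.00466372 at this income.
η = (dQ/dY)·(Y/Q) = -0.00466372 × (10650.3/184.393) = -0.269.

-0.269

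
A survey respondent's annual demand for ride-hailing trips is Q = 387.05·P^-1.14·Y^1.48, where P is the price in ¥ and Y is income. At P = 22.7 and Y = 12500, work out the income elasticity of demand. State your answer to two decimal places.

For a multiplicative demand Q = A·P^α·Y^β, the income elasticity is β everywhere.
Here β = 1.48, so η = 1.48.

1.48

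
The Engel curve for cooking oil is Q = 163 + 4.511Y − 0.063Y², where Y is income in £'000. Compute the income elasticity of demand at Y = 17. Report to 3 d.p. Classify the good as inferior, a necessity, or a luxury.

At Y = 17: Q = 221.4800.
dQ/dY = 4.511 − 0.126Y = 2.36900.
η = (dQ/dY)·(Y/Q) = 2.36900 × (17/221.4800) = 0.182.
0 < η < 1 ⇒ necessity.

0.182 (necessity)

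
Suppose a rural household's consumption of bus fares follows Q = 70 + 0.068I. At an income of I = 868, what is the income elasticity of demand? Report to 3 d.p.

At I = 868: Q = 129.024.
dQ/dI = 0.068.
η = (dQ/dI)·(I/Q) = 0.068 × (868/129.024) = 0.457.

0.457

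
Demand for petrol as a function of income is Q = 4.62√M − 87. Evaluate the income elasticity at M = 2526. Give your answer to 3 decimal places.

0.800

At M = 2526: Q = 145.198.
dQ/dM = 4.62/(2√M) = 0.0459616 at this income.
η = (dQ/dM)·(M/Q) = 0.0459616 × (2526/145.198) = 0.800.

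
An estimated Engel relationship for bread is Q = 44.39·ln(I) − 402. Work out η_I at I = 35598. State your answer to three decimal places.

At I = 35598: Q = 63.209.
dQ/dI = 44.39/I = 0.00124698 at this income.
η = (dQ/dI)·(I/Q) = 0.00124698 × (35598/63.209) = 0.702.

0.702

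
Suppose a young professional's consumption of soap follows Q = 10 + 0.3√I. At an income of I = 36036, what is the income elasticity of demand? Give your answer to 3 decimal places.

At I = 36036: Q = 66.949.
dQ/dI = 0.3/(2√I) = 0.000790174 at this income.
η = (dQ/dI)·(I/Q) = 0.000790174 × (36036/66.949) = 0.425.

0.425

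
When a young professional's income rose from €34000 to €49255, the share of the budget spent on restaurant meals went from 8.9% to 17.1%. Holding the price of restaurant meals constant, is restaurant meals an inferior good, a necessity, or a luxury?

The budget share rises as income rises, so η > 1.

luxury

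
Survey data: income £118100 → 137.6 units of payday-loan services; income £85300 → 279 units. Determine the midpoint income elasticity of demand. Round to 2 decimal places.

-2.10

ΔQ = 279 − 137.6 = 141.4; midpoint Q̄ = (137.6 + 279)/2 = 208.3.
ΔI = 85300 − 118100 = -32800; midpoint Ī = (118100 + 85300)/2 = 101700.
η = (ΔQ/Q̄) ÷ (ΔI/Ī) = (141.4/208.3) ÷ (-32800/101700) = -2.10.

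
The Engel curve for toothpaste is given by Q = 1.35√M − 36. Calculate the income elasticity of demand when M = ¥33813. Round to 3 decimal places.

At M = 33813: Q = 212.242.
dQ/dM = 1.35/(2√M) = 0.00367081 at this income.
η = (dQ/dM)·(M/Q) = 0.00367081 × (33813/212.242) = 0.585.

0.585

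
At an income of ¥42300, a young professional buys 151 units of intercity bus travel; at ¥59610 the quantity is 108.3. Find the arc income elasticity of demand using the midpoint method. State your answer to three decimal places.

-0.969

ΔQ = 108.3 − 151 = -42.7; midpoint Q̄ = (151 + 108.3)/2 = 129.65.
ΔI = 59610 − 42300 = 17310; midpoint Ī = (42300 + 59610)/2 = 50955.
η = (ΔQ/Q̄) ÷ (ΔI/Ī) = (-42.7/129.65) ÷ (17310/50955) = -0.969.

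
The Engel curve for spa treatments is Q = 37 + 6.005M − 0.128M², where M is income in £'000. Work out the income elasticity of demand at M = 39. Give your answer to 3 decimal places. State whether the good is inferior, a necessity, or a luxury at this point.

-2.028 (inferior good)

At M = 39: Q = 76.5070.
dQ/dM = 6.005 − 0.256M = -3.97900.
η = (dQ/dM)·(M/Q) = -3.97900 × (39/76.5070) = -2.028.
η < 0 ⇒ inferior good.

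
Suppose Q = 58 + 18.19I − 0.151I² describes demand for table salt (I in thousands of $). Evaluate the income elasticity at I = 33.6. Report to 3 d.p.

At I = 33.6: Q = 498.7110.
dQ/dI = 18.19 − 0.302I = 8.04280.
η = (dQ/dI)·(I/Q) = 8.04280 × (33.6/498.7110) = 0.542.

0.542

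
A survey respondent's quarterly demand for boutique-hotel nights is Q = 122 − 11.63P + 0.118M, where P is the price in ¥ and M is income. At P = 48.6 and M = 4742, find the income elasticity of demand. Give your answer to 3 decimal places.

At P = 48.6, M = 4742: Q = 116.338.
Holding P constant, ∂Q/∂M = 0.118.
η_M = (∂Q/∂M)·(M/Q) = 0.118 × (4742/116.338) = 4.810.

4.810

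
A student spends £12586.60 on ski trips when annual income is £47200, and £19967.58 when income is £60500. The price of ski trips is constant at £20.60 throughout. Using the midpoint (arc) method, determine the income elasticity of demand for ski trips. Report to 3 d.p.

1.836

With a constant price, Q₁ = 12586.60/20.60 = 611.000 and Q₂ = 19967.58/20.60 = 969.300 (equivalently, work directly with expenditure since P cancels).
Midpoint %ΔQ = (19967.58 − 12586.60)/16277.09 = 0.45346; midpoint %ΔI = (60500 − 47200)/53850 = 0.24698.
η = 0.45346 / 0.24698 = 1.836.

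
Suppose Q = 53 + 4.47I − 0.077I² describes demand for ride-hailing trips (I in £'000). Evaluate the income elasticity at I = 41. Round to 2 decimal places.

-0.71

At I = 41: Q = 106.8330.
dQ/dI = 4.47 − 0.154I = -1.84400.
η = (dQ/dI)·(I/Q) = -1.84400 × (41/106.8330) = -0.71.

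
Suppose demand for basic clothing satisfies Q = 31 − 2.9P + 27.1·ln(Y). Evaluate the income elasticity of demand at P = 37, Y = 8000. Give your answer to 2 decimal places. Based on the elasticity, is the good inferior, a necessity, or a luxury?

At P = 37, Y = 8000: Q = 167.253.
Holding P constant, ∂Q/∂Y = 27.1/Y = 0.0033875.
η_Y = (∂Q/∂Y)·(Y/Q) = 0.0033875 × (8000/167.253) = 0.16.
Since 0 < η < 1, this is a necessity.

0.16 (necessity)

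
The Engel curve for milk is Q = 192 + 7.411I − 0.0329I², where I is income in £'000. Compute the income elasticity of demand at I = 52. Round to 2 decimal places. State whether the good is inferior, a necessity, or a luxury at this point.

At I = 52: Q = 488.4104.
dQ/dI = 7.411 − 0.0658I = 3.98940.
η = (dQ/dI)·(I/Q) = 3.98940 × (52/488.4104) = 0.42.
0 < η < 1 ⇒ necessity.

0.42 (necessity)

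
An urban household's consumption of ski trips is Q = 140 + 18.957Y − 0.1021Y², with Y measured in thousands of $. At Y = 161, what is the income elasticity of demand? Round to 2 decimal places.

-4.11

At Y = 161: Q = 545.5429.
dQ/dY = 18.957 − 0.2042Y = -13.91920.
η = (dQ/dY)·(Y/Q) = -13.91920 × (161/545.5429) = -4.11.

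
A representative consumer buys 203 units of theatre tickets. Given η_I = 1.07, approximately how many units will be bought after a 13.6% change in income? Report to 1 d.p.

232.5

%ΔQ ≈ η × %ΔI = 1.07 × 13.6% = 14.552%.
New Q ≈ 203 × (1 + 0.14552) = 232.5.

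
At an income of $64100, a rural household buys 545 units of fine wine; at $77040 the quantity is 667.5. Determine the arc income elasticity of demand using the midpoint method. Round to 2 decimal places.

1.10

ΔQ = 667.5 − 545 = 122.5; midpoint Q̄ = (545 + 667.5)/2 = 606.25.
ΔI = 77040 − 64100 = 12940; midpoint Ī = (64100 + 77040)/2 = 70570.
η = (ΔQ/Q̄) ÷ (ΔI/Ī) = (122.5/606.25) ÷ (12940/70570) = 1.10.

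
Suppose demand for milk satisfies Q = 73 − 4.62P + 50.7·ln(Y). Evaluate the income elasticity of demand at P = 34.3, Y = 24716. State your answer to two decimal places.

0.12

At P = 34.3, Y = 24716: Q = 427.375.
Holding P constant, ∂Q/∂Y = 50.7/Y = 0.0020513.
η_Y = (∂Q/∂Y)·(Y/Q) = 0.0020513 × (24716/427.375) = 0.12.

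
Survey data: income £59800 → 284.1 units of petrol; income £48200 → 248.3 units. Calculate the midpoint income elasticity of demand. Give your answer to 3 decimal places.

ΔQ = 248.3 − 284.1 = -35.8; midpoint Q̄ = (284.1 + 248.3)/2 = 266.2.
ΔI = 48200 − 59800 = -11600; midpoint Ī = (59800 + 48200)/2 = 54000.
η = (ΔQ/Q̄) ÷ (ΔI/Ī) = (-35.8/266.2) ÷ (-11600/54000) = 0.626.

0.626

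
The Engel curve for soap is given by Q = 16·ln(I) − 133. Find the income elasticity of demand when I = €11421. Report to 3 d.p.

0.970

At I = 11421: Q = 16.491.
dQ/dI = 16/I = 0.00140093 at this income.
η = (dQ/dI)·(I/Q) = 0.00140093 × (11421/16.491) = 0.970.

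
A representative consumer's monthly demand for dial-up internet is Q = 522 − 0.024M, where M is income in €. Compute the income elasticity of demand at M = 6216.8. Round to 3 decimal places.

-0.400

At M = 6216.8: Q = 372.797.
dQ/dM = −0.024.
η = (dQ/dM)·(M/Q) = -0.024 × (6216.8/372.797) = -0.400.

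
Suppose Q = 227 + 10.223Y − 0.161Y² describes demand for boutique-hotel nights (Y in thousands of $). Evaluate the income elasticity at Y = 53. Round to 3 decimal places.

-1.146

At Y = 53: Q = 316.5700.
dQ/dY = 10.223 − 0.322Y = -6.84300.
η = (dQ/dY)·(Y/Q) = -6.84300 × (53/316.5700) = -1.146.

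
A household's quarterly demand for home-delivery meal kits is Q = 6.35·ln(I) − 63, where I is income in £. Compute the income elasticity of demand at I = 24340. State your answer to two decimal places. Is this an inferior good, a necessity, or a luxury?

5.60 (luxury)

At I = 24340: Q = 1.134.
dQ/dI = 6.35/I = 0.000260887 at this income.
η = (dQ/dI)·(I/Q) = 0.000260887 × (24340/1.134) = 5.60.
Since η > 1, the good is a luxury.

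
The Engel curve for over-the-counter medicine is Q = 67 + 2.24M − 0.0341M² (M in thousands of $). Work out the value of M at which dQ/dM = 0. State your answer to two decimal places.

dQ/dM = 2.24 − 0.0682M.
The good is inferior where dQ/dM < 0. Setting dQ/dM = 0 gives M = 2.24 / 0.0682 = 32.84.

32.84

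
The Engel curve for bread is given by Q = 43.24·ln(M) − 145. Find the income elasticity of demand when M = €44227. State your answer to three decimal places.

At M = 44227: Q = 317.542.
dQ/dM = 43.24/M = 0.000977683 at this income.
η = (dQ/dM)·(M/Q) = 0.000977683 × (44227/317.542) = 0.136.

0.136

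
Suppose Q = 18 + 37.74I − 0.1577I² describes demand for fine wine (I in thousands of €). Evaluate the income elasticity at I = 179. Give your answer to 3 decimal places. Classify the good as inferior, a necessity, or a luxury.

-1.947 (inferior good)

At I = 179: Q = 1720.5943.
dQ/dI = 37.74 − 0.3154I = -18.71660.
η = (dQ/dI)·(I/Q) = -18.71660 × (179/1720.5943) = -1.947.
η < 0 ⇒ inferior good.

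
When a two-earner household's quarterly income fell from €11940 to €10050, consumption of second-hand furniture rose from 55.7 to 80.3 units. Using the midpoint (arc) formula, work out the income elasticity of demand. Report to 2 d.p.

-2.10

ΔQ = 80.3 − 55.7 = 24.6; midpoint Q̄ = (55.7 + 80.3)/2 = 68.
ΔI = 10050 − 11940 = -1890; midpoint Ī = (11940 + 10050)/2 = 10995.
η = (ΔQ/Q̄) ÷ (ΔI/Ī) = (24.6/68) ÷ (-1890/10995) = -2.10.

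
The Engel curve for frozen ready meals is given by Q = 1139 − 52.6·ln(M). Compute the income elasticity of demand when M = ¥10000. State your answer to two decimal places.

-0.08

At M = 10000: Q = 654.536.
dQ/dM = -52.6/M = -0.00526 at this income.
η = (dQ/dM)·(M/Q) = -0.00526 × (10000/654.536) = -0.08.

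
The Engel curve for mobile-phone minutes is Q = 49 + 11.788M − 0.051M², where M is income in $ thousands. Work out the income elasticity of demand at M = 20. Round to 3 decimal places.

0.737

At M = 20: Q = 264.3600.
dQ/dM = 11.788 − 0.102M = 9.74800.
η = (dQ/dM)·(M/Q) = 9.74800 × (20/264.3600) = 0.737.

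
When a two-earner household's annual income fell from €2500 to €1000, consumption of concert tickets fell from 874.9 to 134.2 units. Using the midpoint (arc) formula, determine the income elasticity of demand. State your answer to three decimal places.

ΔQ = 134.2 − 874.9 = -740.7; midpoint Q̄ = (874.9 + 134.2)/2 = 504.55.
ΔI = 1000 − 2500 = -1500; midpoint Ī = (2500 + 1000)/2 = 1750.
η = (ΔQ/Q̄) ÷ (ΔI/Ī) = (-740.7/504.55) ÷ (-1500/1750) = 1.713.

1.713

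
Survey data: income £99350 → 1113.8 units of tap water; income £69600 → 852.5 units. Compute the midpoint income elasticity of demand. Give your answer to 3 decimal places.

ΔQ = 852.5 − 1113.8 = -261.3; midpoint Q̄ = (1113.8 + 852.5)/2 = 983.15.
ΔI = 69600 − 99350 = -29750; midpoint Ī = (99350 + 69600)/2 = 84475.
η = (ΔQ/Q̄) ÷ (ΔI/Ī) = (-261.3/983.15) ÷ (-29750/84475) = 0.755.

0.755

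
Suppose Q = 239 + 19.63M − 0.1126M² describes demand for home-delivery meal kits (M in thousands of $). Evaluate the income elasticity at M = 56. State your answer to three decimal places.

0.399

At M = 56: Q = 985.1664.
dQ/dM = 19.63 − 0.2252M = 7.01880.
η = (dQ/dM)·(M/Q) = 7.01880 × (56/985.1664) = 0.399.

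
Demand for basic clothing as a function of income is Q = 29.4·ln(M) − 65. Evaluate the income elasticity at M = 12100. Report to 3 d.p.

0.139

At M = 12100: Q = 211.388.
dQ/dM = 29.4/M = 0.00242975 at this income.
η = (dQ/dM)·(M/Q) = 0.00242975 × (12100/211.388) = 0.139.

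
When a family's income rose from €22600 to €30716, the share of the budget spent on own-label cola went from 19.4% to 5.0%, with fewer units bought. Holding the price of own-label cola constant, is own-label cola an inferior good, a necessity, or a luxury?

inferior good

Quantity demanded falls as income rises, so η < 0.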